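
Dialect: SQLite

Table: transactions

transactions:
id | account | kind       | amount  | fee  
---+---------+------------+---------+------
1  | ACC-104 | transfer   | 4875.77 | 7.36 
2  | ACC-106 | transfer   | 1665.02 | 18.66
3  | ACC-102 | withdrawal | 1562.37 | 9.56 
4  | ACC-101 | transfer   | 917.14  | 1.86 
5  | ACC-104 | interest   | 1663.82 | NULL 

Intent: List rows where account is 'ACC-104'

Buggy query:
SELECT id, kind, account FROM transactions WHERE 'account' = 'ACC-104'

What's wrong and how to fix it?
Bug: 'account' in single quotes is a string literal, not the column; the comparison is literal-vs-literal and never true

Fix: Reference the column as account without single quotes

Corrected query:
SELECT id, kind, account FROM transactions WHERE account = 'ACC-104'

Result:
id | kind     | account
---+----------+--------
1  | transfer | ACC-104
5  | interest | ACC-104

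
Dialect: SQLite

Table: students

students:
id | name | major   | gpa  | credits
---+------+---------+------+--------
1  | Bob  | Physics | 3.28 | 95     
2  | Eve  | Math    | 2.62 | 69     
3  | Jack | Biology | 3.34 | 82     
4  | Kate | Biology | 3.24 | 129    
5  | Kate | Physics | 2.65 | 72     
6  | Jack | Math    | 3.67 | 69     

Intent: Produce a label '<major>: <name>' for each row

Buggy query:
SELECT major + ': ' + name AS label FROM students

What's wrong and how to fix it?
Bug: SQLite uses || for string concatenation; + coerces text to numbers (yielding 0)

Fix: Replace + with || to concatenate text

Corrected query:
SELECT major || ': ' || name AS label FROM students

Result:
label        
-------------
Physics: Bob 
Math: Eve    
Biology: Jack
Biology: Kate
Physics: Kate
Math: Jack   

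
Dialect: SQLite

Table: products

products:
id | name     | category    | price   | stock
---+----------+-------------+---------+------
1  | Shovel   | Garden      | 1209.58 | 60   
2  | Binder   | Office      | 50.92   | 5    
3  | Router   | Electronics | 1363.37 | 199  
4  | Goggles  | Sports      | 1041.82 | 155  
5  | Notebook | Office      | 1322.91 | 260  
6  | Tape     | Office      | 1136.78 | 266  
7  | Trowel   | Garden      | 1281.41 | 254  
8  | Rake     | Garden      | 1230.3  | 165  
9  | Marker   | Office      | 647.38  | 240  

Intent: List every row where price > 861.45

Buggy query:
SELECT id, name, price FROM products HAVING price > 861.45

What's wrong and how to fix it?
Bug: HAVING filters the output of aggregation, but this query has no GROUP BY and no aggregate functions, so SQLite rejects it (HAVING clause on a non-aggregate query); the condition here is per row

Fix: Use WHERE for row-level filtering

Corrected query:
SELECT id, name, price FROM products WHERE price > 861.45

Result:
id | name     | price  
---+----------+--------
1  | Shovel   | 1209.58
3  | Router   | 1363.37
4  | Goggles  | 1041.82
5  | Notebook | 1322.91
6  | Tape     | 1136.78
7  | Trowel   | 1281.41
8  | Rake     | 1230.3 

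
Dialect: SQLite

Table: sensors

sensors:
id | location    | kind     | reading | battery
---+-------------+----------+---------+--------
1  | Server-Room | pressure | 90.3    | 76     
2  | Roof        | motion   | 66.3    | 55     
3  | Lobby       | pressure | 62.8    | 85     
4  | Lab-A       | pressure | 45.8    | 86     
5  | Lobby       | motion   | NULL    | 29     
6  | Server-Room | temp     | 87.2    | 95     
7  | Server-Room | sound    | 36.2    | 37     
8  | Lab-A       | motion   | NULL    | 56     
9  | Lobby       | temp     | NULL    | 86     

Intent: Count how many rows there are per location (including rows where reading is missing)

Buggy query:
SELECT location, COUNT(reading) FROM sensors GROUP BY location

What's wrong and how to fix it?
Bug: COUNT(reading) skips NULLs, so groups with missing reading are undercounted

Fix: Replace COUNT(reading) with COUNT(*)

Corrected query:
SELECT location, COUNT(*) FROM sensors GROUP BY location

Result:
location    | COUNT(*)
------------+---------
Lab-A       | 2       
Lobby       | 3       
Roof        | 1       
Server-Room | 3       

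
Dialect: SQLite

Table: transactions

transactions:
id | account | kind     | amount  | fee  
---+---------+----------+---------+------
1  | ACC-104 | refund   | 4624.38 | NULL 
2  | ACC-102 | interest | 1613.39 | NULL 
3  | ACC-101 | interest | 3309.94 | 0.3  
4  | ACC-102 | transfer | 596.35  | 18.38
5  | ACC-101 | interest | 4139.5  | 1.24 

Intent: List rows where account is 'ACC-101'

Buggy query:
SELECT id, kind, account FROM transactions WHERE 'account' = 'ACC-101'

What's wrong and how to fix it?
Bug: Single quotes denote string literals in SQL; the column name is being compared as a constant string

Fix: Reference the column as account without single quotes

Corrected query:
SELECT id, kind, account FROM transactions WHERE account = 'ACC-101'

Result:
id | kind     | account
---+----------+--------
3  | interest | ACC-101
5  | interest | ACC-101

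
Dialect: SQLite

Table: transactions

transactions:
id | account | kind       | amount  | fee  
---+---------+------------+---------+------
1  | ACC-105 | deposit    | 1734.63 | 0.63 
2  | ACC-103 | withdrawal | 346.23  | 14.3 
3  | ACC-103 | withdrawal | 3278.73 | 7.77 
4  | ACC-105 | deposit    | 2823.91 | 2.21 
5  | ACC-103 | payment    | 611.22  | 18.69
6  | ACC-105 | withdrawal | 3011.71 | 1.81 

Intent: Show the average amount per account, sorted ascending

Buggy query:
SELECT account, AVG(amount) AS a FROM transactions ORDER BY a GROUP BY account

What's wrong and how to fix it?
Bug: GROUP BY must precede ORDER BY

Fix: Move ORDER BY to the end, after GROUP BY

Corrected query:
SELECT account, AVG(amount) AS a FROM transactions GROUP BY account ORDER BY a

Result:
account | a          
--------+------------
ACC-103 | 1412.06    
ACC-105 | 2523.416667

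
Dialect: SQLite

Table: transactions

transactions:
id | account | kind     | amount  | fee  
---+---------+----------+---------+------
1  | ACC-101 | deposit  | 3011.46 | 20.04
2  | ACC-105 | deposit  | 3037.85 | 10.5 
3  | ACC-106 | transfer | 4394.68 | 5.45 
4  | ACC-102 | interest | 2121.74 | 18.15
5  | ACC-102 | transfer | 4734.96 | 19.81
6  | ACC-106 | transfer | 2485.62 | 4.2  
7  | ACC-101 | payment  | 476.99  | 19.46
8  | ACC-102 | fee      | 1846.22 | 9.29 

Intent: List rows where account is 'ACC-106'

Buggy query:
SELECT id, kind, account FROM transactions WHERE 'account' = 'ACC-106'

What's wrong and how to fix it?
Bug: 'account' in single quotes is a string literal, not the column; the comparison is literal-vs-literal and never true

Fix: Remove the quotes around the column name (or use double quotes for an identifier)

Corrected query:
SELECT id, kind, account FROM transactions WHERE account = 'ACC-106'

Result:
id | kind     | account
---+----------+--------
3  | transfer | ACC-106
6  | transfer | ACC-106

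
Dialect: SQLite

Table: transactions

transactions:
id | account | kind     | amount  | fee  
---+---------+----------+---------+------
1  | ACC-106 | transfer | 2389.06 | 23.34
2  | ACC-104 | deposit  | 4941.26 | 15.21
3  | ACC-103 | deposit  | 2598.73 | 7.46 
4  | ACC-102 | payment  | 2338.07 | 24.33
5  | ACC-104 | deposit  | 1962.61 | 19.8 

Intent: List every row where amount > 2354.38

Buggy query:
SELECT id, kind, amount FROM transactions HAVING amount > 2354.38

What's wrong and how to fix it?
Bug: HAVING filters the output of aggregation, but this query has no GROUP BY and no aggregate functions, so SQLite rejects it (HAVING clause on a non-aggregate query); the condition here is per row

Fix: Replace HAVING with WHERE since the condition applies to individual rows

Corrected query:
SELECT id, kind, amount FROM transactions WHERE amount > 2354.38

Result:
id | kind     | amount 
---+----------+--------
1  | transfer | 2389.06
2  | deposit  | 4941.26
3  | deposit  | 2598.73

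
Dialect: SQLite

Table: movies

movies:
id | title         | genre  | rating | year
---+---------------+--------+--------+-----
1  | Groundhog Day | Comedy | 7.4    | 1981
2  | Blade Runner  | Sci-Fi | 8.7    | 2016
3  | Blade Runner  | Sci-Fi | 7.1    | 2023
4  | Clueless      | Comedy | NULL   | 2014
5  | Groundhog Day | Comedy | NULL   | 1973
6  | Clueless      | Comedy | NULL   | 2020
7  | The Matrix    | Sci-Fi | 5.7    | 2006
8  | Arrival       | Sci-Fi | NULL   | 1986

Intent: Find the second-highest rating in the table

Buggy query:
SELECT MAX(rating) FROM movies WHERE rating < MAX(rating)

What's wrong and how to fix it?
Bug: MAX(rating) on the right of the comparison is an aggregate-in-WHERE error

Fix: Compute the overall MAX in a subquery, then take MAX of rows below it

Corrected query:
SELECT MAX(rating) FROM movies WHERE rating < (SELECT MAX(rating) FROM movies)

Result:
MAX(rating)
-----------
7.4        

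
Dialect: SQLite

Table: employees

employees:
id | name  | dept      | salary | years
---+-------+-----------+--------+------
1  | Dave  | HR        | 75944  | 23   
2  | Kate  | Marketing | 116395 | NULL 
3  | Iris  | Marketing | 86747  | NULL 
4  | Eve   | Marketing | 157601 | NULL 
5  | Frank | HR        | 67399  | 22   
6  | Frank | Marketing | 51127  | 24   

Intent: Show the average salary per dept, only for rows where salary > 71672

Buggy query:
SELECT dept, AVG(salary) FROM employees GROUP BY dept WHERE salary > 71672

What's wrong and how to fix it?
Bug: WHERE cannot follow GROUP BY

Fix: Move the WHERE clause before GROUP BY

Corrected query:
SELECT dept, AVG(salary) FROM employees WHERE salary > 71672 GROUP BY dept

Result:
dept      | AVG(salary)  
----------+--------------
HR        | 75944        
Marketing | 120247.666667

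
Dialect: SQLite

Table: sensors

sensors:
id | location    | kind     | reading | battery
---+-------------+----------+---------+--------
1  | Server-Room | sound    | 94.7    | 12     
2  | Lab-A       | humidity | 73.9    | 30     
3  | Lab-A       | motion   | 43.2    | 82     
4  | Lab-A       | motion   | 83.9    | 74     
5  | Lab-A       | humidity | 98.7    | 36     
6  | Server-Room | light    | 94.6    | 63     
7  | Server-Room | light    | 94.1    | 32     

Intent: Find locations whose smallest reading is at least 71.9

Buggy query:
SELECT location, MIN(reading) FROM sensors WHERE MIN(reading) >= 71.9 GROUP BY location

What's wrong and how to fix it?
Bug: MIN() in WHERE is a misuse of aggregate

Fix: Replace WHERE with HAVING after the GROUP BY

Corrected query:
SELECT location, MIN(reading) FROM sensors GROUP BY location HAVING MIN(reading) >= 71.9

Result:
location    | MIN(reading)
------------+-------------
Server-Room | 94.1        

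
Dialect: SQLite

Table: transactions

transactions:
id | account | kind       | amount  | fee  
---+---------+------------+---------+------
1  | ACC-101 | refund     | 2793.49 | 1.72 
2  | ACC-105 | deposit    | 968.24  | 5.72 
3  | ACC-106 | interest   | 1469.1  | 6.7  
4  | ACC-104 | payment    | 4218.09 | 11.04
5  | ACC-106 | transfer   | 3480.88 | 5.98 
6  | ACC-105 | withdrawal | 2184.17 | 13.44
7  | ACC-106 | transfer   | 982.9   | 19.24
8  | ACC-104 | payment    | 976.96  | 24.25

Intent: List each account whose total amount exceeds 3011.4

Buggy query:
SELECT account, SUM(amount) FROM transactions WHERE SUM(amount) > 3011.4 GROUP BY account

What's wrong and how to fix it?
Bug: SUM(amount) is an aggregate, but WHERE filters rows before aggregation

Fix: Use HAVING (which filters groups after aggregation) instead of WHERE

Corrected query:
SELECT account, SUM(amount) FROM transactions GROUP BY account HAVING SUM(amount) > 3011.4

Result:
account | SUM(amount)
--------+------------
ACC-104 | 5195.05    
ACC-105 | 3152.41    
ACC-106 | 5932.88    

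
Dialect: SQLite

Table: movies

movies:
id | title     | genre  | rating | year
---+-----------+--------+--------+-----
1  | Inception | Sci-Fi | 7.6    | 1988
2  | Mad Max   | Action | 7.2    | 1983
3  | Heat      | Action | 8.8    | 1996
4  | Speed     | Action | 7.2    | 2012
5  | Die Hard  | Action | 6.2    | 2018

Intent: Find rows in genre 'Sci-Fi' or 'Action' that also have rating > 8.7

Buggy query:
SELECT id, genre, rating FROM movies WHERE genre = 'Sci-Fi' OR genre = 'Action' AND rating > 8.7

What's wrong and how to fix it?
Bug: AND binds tighter than OR, so this parses as genre = 'Sci-Fi' OR (genre = 'Action' AND rating > 8.7)

Fix: Add parentheses around the OR so the AND applies to both alternatives

Corrected query:
SELECT id, genre, rating FROM movies WHERE (genre = 'Sci-Fi' OR genre = 'Action') AND rating > 8.7

Result:
id | genre  | rating
---+--------+-------
3  | Action | 8.8   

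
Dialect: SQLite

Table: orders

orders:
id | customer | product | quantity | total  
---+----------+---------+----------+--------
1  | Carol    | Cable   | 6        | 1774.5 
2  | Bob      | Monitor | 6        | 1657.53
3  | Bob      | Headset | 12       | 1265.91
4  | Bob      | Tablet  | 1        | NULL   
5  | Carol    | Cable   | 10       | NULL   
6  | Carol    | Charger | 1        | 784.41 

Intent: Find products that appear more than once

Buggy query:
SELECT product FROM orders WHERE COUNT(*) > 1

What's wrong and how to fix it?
Bug: WHERE can't reference COUNT(*); aggregates are computed after WHERE

Fix: GROUP BY product, then filter groups with HAVING COUNT(*) > 1

Corrected query:
SELECT product FROM orders GROUP BY product HAVING COUNT(*) > 1

Result:
product
-------
Cable  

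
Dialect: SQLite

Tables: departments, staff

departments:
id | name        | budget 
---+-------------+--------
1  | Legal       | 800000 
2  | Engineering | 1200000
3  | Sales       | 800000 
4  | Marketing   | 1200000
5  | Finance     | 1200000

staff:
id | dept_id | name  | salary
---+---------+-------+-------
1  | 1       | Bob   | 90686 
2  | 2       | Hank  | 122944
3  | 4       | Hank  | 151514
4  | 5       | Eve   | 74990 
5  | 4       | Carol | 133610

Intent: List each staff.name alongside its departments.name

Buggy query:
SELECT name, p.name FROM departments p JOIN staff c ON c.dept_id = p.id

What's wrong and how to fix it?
Bug: 'name' exists in both joined tables, so the database can't tell which one is meant

Fix: Prefix ambiguous columns with the table alias

Corrected query:
SELECT c.name, p.name FROM departments p JOIN staff c ON c.dept_id = p.id

Result:
name  | name       
------+------------
Bob   | Legal      
Hank  | Engineering
Hank  | Marketing  
Eve   | Finance    
Carol | Marketing  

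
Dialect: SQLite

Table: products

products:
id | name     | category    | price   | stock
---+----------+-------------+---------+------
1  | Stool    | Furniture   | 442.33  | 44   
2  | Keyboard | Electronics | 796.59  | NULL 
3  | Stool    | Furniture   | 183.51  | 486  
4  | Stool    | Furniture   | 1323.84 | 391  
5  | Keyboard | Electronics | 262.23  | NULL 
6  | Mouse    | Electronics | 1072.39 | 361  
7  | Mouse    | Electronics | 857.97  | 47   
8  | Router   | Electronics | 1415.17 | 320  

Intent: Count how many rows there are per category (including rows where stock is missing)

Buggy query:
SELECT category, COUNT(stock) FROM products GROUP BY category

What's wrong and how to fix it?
Bug: COUNT(stock) skips NULLs, so groups with missing stock are undercounted

Fix: Replace COUNT(stock) with COUNT(*)

Corrected query:
SELECT category, COUNT(*) FROM products GROUP BY category

Result:
category    | COUNT(*)
------------+---------
Electronics | 5       
Furniture   | 3       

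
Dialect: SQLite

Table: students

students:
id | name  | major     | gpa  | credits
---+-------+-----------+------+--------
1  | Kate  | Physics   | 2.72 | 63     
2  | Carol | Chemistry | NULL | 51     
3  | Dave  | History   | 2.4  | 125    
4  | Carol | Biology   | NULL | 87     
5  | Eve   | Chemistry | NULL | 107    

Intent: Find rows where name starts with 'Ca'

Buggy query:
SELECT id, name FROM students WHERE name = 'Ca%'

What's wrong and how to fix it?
Bug: '=' compares the literal string including the % character; pattern matching needs LIKE

Fix: Replace '=' with LIKE so 'Ca%' is treated as a pattern

Corrected query:
SELECT id, name FROM students WHERE name LIKE 'Ca%'

Result:
id | name 
---+------
2  | Carol
4  | Carol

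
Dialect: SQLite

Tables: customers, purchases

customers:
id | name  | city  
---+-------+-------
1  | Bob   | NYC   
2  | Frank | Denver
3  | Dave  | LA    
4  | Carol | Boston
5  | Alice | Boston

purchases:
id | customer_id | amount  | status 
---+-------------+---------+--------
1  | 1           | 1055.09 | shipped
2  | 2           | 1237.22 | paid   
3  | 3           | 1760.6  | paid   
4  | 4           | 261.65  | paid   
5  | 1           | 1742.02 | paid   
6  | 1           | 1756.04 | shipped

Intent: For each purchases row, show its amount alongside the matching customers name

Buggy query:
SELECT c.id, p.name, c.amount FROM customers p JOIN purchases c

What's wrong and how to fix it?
Bug: JOIN with no ON clause produces a cartesian product; every purchases row pairs with every customers row

Fix: Add ON c.customer_id = p.id to the JOIN

Corrected query:
SELECT c.id, p.name, c.amount FROM customers p JOIN purchases c ON c.customer_id = p.id

Result:
id | name  | amount 
---+-------+--------
1  | Bob   | 1055.09
2  | Frank | 1237.22
3  | Dave  | 1760.6 
4  | Carol | 261.65 
5  | Bob   | 1742.02
6  | Bob   | 1756.04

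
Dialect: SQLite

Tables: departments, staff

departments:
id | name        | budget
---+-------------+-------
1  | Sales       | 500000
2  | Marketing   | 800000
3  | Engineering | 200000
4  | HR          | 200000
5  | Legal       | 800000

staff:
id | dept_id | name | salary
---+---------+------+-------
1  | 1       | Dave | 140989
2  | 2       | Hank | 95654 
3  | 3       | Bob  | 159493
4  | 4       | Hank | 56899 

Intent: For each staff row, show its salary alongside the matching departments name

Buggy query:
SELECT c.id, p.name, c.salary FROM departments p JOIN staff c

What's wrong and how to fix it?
Bug: Missing join condition: each staff row is matched to all departments rows instead of just its own

Fix: Specify the join condition linking the foreign key to the parent id

Corrected query:
SELECT c.id, p.name, c.salary FROM departments p JOIN staff c ON c.dept_id = p.id

Result:
id | name        | salary
---+-------------+-------
1  | Sales       | 140989
2  | Marketing   | 95654 
3  | Engineering | 159493
4  | HR          | 56899 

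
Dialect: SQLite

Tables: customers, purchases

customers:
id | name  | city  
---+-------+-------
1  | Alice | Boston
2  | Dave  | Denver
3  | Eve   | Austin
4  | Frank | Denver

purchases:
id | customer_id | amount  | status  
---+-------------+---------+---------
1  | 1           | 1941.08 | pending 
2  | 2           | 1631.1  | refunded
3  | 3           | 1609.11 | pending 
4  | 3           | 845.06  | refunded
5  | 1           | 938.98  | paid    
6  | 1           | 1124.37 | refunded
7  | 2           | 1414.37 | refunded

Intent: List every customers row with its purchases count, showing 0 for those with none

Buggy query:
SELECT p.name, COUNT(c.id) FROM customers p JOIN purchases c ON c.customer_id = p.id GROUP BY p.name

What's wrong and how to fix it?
Bug: INNER JOIN drops customers rows that have no matching purchases rows

Fix: Use LEFT JOIN so parents without children still appear (COUNT(c.id) gives 0)

Corrected query:
SELECT p.name, COUNT(c.id) FROM customers p LEFT JOIN purchases c ON c.customer_id = p.id GROUP BY p.name

Result:
name  | COUNT(c.id)
------+------------
Alice | 3          
Dave  | 2          
Eve   | 2          
Frank | 0          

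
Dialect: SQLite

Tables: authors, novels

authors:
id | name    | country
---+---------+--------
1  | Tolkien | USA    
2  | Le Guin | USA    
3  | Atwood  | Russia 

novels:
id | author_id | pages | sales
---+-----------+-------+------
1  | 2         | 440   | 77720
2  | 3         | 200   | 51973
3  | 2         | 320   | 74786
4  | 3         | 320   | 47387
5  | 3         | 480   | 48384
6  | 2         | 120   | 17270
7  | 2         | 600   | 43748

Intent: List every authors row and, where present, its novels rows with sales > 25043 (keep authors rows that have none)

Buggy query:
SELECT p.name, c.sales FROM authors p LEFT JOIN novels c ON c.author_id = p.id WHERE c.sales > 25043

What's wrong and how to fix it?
Bug: A WHERE condition on the right-hand table after LEFT JOIN drops unmatched parents

Fix: Put 'c.sales > 25043' in the JOIN's ON clause instead of WHERE

Corrected query:
SELECT p.name, c.sales FROM authors p LEFT JOIN novels c ON c.author_id = p.id AND c.sales > 25043

Result:
name    | sales
--------+------
Tolkien | NULL 
Le Guin | 43748
Le Guin | 74786
Le Guin | 77720
Atwood  | 47387
Atwood  | 48384
Atwood  | 51973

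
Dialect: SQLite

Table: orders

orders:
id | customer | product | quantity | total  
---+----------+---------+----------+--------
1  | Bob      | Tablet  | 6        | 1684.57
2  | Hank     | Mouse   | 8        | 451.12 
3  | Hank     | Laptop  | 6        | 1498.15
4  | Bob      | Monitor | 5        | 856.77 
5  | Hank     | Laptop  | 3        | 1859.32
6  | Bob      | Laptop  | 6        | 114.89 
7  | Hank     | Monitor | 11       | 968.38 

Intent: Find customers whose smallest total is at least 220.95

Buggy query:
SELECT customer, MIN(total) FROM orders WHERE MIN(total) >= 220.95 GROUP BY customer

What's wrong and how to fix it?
Bug: MIN() in WHERE is a misuse of aggregate

Fix: Replace WHERE with HAVING after the GROUP BY

Corrected query:
SELECT customer, MIN(total) FROM orders GROUP BY customer HAVING MIN(total) >= 220.95

Result:
customer | MIN(total)
---------+-----------
Hank     | 451.12    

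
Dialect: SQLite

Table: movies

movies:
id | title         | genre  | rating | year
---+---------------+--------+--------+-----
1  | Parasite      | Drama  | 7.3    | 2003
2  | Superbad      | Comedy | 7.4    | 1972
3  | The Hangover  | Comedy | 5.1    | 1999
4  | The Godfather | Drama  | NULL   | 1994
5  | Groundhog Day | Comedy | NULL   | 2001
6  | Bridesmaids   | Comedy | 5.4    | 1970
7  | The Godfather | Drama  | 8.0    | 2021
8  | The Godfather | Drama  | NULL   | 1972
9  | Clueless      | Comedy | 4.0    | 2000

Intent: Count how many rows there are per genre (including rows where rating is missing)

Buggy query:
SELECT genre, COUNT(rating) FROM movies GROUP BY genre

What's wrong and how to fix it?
Bug: COUNT(rating) skips NULLs, so groups with missing rating are undercounted

Fix: Replace COUNT(rating) with COUNT(*)

Corrected query:
SELECT genre, COUNT(*) FROM movies GROUP BY genre

Result:
genre  | COUNT(*)
-------+---------
Comedy | 5       
Drama  | 4       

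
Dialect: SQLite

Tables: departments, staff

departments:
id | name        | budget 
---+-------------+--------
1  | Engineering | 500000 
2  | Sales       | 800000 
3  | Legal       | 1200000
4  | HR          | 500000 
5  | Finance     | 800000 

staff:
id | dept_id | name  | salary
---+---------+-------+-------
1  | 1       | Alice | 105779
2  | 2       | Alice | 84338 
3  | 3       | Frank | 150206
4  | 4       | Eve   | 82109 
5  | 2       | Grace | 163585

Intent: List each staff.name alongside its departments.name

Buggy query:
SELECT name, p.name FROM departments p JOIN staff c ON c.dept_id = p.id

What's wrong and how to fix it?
Bug: 'name' exists in both joined tables, so the database can't tell which one is meant

Fix: Qualify the column with its table alias (c.name)

Corrected query:
SELECT c.name, p.name FROM departments p JOIN staff c ON c.dept_id = p.id

Result:
name  | name       
------+------------
Alice | Engineering
Alice | Sales      
Frank | Legal      
Eve   | HR         
Grace | Sales      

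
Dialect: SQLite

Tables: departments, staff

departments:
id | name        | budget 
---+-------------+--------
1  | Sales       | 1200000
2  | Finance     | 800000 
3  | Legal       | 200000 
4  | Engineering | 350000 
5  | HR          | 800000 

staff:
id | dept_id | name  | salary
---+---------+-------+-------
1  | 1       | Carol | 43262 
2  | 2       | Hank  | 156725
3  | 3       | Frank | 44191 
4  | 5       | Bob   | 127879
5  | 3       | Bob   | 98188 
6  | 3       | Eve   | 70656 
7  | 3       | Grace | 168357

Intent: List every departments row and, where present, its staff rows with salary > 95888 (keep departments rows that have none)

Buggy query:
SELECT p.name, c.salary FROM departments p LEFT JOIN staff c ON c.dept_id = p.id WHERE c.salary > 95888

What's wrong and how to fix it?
Bug: Filtering c.salary in WHERE discards the NULL rows produced by LEFT JOIN, turning it into an inner join

Fix: Move the right-table condition into the ON clause so unmatched parents are kept

Corrected query:
SELECT p.name, c.salary FROM departments p LEFT JOIN staff c ON c.dept_id = p.id AND c.salary > 95888

Result:
name        | salary
------------+-------
Sales       | NULL  
Finance     | 156725
Legal       | 98188 
Legal       | 168357
Engineering | NULL  
HR          | 127879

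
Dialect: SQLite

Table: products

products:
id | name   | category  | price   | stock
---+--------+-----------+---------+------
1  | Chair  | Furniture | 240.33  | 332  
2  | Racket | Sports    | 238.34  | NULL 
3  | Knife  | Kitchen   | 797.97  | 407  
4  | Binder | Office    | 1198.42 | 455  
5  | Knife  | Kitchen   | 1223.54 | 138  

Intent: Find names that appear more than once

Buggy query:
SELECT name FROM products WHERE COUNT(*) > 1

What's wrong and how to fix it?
Bug: WHERE can't reference COUNT(*); aggregates are computed after WHERE

Fix: Group first, then use HAVING for the count condition

Corrected query:
SELECT name FROM products GROUP BY name HAVING COUNT(*) > 1

Result:
name 
-----
Knife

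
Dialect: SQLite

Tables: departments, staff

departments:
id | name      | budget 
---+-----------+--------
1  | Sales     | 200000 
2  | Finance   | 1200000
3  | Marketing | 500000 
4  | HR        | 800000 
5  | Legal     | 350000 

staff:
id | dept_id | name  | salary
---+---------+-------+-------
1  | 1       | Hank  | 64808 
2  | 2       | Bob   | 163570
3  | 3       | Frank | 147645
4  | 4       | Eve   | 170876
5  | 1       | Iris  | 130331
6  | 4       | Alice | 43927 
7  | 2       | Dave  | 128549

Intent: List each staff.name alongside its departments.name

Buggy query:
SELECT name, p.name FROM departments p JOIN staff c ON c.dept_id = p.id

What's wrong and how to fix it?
Bug: 'name' exists in both joined tables, so the database can't tell which one is meant

Fix: Prefix ambiguous columns with the table alias

Corrected query:
SELECT c.name, p.name FROM departments p JOIN staff c ON c.dept_id = p.id

Result:
name  | name     
------+----------
Hank  | Sales    
Bob   | Finance  
Frank | Marketing
Eve   | HR       
Iris  | Sales    
Alice | HR       
Dave  | Finance  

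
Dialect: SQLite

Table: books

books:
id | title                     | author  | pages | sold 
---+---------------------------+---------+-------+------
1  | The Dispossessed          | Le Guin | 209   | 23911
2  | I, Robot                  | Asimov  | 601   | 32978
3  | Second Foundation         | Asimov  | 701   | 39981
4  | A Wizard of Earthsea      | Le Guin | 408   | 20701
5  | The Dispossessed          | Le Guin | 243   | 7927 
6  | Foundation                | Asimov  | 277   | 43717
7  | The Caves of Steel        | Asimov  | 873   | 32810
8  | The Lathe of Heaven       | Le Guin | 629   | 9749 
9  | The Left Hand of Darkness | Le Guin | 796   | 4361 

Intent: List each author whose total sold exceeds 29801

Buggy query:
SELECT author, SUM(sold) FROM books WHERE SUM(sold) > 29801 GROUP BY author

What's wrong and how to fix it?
Bug: SUM(sold) is an aggregate, but WHERE filters rows before aggregation

Fix: Use HAVING (which filters groups after aggregation) instead of WHERE

Corrected query:
SELECT author, SUM(sold) FROM books GROUP BY author HAVING SUM(sold) > 29801

Result:
author  | SUM(sold)
--------+----------
Asimov  | 149486   
Le Guin | 66649    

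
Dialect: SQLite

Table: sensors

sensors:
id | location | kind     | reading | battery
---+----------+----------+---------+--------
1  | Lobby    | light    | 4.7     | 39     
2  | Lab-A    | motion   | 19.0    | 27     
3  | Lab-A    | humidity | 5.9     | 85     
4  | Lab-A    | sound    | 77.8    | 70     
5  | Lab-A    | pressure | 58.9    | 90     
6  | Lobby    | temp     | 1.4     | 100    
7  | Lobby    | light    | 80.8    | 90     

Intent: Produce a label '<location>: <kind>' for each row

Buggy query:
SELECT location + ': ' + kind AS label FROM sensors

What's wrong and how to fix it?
Bug: '+' is numeric addition; on text columns SQLite converts them to 0 instead of concatenating

Fix: Use the || operator for string concatenation

Corrected query:
SELECT location || ': ' || kind AS label FROM sensors

Result:
label          
---------------
Lobby: light   
Lab-A: motion  
Lab-A: humidity
Lab-A: sound   
Lab-A: pressure
Lobby: temp    
Lobby: light   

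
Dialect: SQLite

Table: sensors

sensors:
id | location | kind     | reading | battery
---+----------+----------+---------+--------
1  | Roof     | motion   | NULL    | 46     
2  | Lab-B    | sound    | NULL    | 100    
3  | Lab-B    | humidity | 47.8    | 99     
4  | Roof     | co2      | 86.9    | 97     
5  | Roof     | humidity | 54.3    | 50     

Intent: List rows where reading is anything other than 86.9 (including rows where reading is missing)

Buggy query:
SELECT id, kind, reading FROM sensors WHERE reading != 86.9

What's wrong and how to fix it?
Bug: 'reading != 86.9' is unknown when reading is NULL, so NULL rows are silently excluded

Fix: Add an explicit OR reading IS NULL to include the missing-value rows

Corrected query:
SELECT id, kind, reading FROM sensors WHERE reading != 86.9 OR reading IS NULL

Result:
id | kind     | reading
---+----------+--------
1  | motion   | NULL   
2  | sound    | NULL   
3  | humidity | 47.8   
5  | humidity | 54.3   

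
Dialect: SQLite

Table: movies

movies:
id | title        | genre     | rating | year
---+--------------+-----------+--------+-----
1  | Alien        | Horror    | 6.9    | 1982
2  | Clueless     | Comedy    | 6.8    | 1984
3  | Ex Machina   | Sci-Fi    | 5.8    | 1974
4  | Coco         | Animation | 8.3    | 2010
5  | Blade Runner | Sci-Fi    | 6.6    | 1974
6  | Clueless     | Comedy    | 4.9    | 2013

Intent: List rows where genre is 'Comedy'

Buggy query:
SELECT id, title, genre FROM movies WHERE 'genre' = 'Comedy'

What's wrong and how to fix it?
Bug: Single quotes denote string literals in SQL; the column name is being compared as a constant string

Fix: Reference the column as genre without single quotes

Corrected query:
SELECT id, title, genre FROM movies WHERE genre = 'Comedy'

Result:
id | title    | genre 
---+----------+-------
2  | Clueless | Comedy
6  | Clueless | Comedy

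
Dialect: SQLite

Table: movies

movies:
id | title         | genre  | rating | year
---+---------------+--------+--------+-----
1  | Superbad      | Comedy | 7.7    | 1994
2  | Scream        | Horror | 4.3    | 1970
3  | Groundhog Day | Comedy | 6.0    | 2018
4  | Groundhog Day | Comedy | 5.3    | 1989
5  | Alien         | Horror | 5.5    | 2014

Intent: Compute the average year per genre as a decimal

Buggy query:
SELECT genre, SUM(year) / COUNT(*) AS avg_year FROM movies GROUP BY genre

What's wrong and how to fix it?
Bug: Both operands are integers, so '/' performs integer division and truncates

Fix: Multiply by 1.0 (or CAST to REAL) to force floating-point division

Corrected query:
SELECT genre, SUM(year) * 1.0 / COUNT(*) AS avg_year FROM movies GROUP BY genre

Result:
genre  | avg_year   
-------+------------
Comedy | 2000.333333
Horror | 1992       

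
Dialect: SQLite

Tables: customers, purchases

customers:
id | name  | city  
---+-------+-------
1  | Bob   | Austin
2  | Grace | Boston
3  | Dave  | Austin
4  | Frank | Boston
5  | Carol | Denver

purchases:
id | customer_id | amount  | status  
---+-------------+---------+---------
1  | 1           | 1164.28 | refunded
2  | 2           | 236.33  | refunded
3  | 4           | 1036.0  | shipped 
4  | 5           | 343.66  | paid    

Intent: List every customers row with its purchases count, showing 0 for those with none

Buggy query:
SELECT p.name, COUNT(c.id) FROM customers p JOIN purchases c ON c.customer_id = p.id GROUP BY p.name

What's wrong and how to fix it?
Bug: INNER JOIN drops customers rows that have no matching purchases rows

Fix: Use LEFT JOIN so parents without children still appear (COUNT(c.id) gives 0)

Corrected query:
SELECT p.name, COUNT(c.id) FROM customers p LEFT JOIN purchases c ON c.customer_id = p.id GROUP BY p.name

Result:
name  | COUNT(c.id)
------+------------
Bob   | 1          
Carol | 1          
Dave  | 0          
Frank | 1          
Grace | 1          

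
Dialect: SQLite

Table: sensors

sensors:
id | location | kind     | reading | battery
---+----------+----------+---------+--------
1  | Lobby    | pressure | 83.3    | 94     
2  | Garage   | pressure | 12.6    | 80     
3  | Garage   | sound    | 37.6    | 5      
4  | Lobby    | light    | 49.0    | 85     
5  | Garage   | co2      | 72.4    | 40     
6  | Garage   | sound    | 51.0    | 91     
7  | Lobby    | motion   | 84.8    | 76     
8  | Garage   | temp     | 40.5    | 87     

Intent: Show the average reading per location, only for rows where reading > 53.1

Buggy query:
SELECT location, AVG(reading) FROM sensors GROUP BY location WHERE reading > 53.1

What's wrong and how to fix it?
Bug: Row-level WHERE must come before GROUP BY in the clause order

Fix: Move the WHERE clause before GROUP BY

Corrected query:
SELECT location, AVG(reading) FROM sensors WHERE reading > 53.1 GROUP BY location

Result:
location | AVG(reading)
---------+-------------
Garage   | 72.4        
Lobby    | 84.05       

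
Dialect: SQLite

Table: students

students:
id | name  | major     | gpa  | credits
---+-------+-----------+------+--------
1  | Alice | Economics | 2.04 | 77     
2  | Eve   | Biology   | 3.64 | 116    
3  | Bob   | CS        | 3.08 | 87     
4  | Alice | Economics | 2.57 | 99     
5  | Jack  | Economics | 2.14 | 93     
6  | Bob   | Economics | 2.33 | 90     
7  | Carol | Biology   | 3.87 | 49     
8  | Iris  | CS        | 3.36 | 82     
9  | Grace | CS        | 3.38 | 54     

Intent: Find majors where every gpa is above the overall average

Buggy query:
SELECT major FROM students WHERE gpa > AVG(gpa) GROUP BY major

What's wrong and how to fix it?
Bug: AVG() is an aggregate; it can't sit directly in WHERE

Fix: Compute the overall average in a scalar subquery and compare each group's MIN against it in HAVING

Corrected query:
SELECT major FROM students GROUP BY major HAVING MIN(gpa) > (SELECT AVG(gpa) FROM students)

Result:
major  
-------
Biology
CS     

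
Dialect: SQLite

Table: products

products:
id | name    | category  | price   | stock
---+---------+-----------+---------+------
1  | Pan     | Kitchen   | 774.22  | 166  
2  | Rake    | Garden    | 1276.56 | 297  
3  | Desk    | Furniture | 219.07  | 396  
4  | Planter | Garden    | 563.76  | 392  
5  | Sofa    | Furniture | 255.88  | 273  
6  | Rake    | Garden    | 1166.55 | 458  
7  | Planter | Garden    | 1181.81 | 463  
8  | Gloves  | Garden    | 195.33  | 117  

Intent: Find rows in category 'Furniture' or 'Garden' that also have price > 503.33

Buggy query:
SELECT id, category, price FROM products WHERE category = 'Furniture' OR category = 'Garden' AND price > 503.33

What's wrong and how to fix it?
Bug: Without parentheses, AND is evaluated before OR, so the price filter only applies to the 'Garden' branch

Fix: Add parentheses around the OR so the AND applies to both alternatives

Corrected query:
SELECT id, category, price FROM products WHERE (category = 'Furniture' OR category = 'Garden') AND price > 503.33

Result:
id | category | price  
---+----------+--------
2  | Garden   | 1276.56
4  | Garden   | 563.76 
6  | Garden   | 1166.55
7  | Garden   | 1181.81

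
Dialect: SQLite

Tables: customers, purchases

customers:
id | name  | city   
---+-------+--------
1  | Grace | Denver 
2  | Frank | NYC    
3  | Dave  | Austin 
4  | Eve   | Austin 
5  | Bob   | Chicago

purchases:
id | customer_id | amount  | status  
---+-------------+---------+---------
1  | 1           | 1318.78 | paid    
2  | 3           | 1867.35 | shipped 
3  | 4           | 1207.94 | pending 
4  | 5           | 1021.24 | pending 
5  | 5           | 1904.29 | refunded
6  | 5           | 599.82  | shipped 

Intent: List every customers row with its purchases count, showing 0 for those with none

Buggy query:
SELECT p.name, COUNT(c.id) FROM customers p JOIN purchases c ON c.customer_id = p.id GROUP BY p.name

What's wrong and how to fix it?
Bug: An inner join excludes parents with zero children

Fix: Use LEFT JOIN so parents without children still appear (COUNT(c.id) gives 0)

Corrected query:
SELECT p.name, COUNT(c.id) FROM customers p LEFT JOIN purchases c ON c.customer_id = p.id GROUP BY p.name

Result:
name  | COUNT(c.id)
------+------------
Bob   | 3          
Dave  | 1          
Eve   | 1          
Frank | 0          
Grace | 1          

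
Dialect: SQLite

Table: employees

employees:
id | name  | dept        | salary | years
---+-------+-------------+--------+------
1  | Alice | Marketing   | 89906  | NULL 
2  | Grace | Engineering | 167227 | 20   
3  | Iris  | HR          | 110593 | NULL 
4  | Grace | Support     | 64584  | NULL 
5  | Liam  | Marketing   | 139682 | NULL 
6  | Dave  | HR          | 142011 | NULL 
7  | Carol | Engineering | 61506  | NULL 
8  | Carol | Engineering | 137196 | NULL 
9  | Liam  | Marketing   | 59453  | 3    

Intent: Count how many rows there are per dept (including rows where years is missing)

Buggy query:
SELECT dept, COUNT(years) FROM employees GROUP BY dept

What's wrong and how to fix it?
Bug: COUNT(years) skips NULLs, so groups with missing years are undercounted

Fix: Use COUNT(*) to count all rows regardless of NULL

Corrected query:
SELECT dept, COUNT(*) FROM employees GROUP BY dept

Result:
dept        | COUNT(*)
------------+---------
Engineering | 3       
HR          | 2       
Marketing   | 3       
Support     | 1       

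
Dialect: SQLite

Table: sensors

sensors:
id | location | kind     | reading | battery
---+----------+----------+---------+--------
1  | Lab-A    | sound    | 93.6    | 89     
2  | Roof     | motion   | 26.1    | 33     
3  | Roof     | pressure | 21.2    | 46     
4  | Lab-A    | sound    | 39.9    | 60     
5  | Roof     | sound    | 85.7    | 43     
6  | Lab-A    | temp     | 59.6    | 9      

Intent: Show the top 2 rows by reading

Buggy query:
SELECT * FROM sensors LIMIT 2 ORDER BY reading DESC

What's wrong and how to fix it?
Bug: ORDER BY cannot follow LIMIT; LIMIT is the final clause

Fix: Sort with ORDER BY, then apply LIMIT

Corrected query:
SELECT * FROM sensors ORDER BY reading DESC LIMIT 2

Result:
id | location | kind  | reading | battery
---+----------+-------+---------+--------
1  | Lab-A    | sound | 93.6    | 89     
5  | Roof     | sound | 85.7    | 43     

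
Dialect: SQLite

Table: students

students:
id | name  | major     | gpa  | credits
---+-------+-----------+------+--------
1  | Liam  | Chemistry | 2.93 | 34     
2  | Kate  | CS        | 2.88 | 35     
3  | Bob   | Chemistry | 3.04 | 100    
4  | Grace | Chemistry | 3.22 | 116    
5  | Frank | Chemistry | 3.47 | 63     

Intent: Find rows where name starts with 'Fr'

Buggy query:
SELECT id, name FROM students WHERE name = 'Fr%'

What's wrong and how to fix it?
Bug: '=' compares the literal string including the % character; pattern matching needs LIKE

Fix: Replace '=' with LIKE so 'Fr%' is treated as a pattern

Corrected query:
SELECT id, name FROM students WHERE name LIKE 'Fr%'

Result:
id | name 
---+------
5  | Frank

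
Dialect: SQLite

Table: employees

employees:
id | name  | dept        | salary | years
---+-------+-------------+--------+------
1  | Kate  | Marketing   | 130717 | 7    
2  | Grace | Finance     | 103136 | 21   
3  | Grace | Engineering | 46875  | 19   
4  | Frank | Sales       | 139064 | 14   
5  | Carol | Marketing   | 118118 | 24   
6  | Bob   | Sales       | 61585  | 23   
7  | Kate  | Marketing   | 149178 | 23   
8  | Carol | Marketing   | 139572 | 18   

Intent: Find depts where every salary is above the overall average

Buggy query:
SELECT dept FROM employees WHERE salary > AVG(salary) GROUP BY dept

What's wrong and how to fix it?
Bug: WHERE evaluates per row before aggregation, so AVG() is unavailable

Fix: Compute the overall average in a scalar subquery and compare each group's MIN against it in HAVING

Corrected query:
SELECT dept FROM employees GROUP BY dept HAVING MIN(salary) > (SELECT AVG(salary) FROM employees)

Result:
dept     
---------
Marketing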